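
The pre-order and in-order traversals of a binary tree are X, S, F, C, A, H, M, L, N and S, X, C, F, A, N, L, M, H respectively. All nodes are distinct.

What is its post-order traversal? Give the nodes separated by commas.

S, C, N, L, M, H, A, F, X

The first element of pre-order is the root; it splits in-order into left and right subtrees.
Root X: left subtree has 1 node {S}, right has 7 {C, F, A, N, L, M, H}.
  Root F: left subtree has 1 node {C}, right has 5 {A, N, L, M, H}.
    Root A: left subtree has 0 nodes { }, right has 4 {N, L, M, H}.
      Root H: left subtree has 3 nodes {N, L, M}, right has 0 { }.
        Root M: left subtree has 2 nodes {N, L}, right has 0 { }.
          Root L: left subtree has 1 node {N}, right has 0 { }.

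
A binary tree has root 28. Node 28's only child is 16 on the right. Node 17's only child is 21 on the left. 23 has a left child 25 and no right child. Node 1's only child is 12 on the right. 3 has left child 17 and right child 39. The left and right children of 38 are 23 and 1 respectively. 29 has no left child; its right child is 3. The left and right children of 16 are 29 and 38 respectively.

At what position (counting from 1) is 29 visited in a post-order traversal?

Post-order visits the left subtree, then the right subtree, then the node.
At 28: no left child.
At 28: go right to 16.
  At 16: go left to 29.
    At 29: no left child.
    At 29: go right to 3.
      At 3: go left to 17.
        At 17: go left to 21.
          21 is a leaf — visit 21.
        At 17: no right child.
        Visit 17.
      At 3: go right to 39.
        39 is a leaf — visit 39.
      Visit 3.
    Visit 29.
  At 16: go right to 38.
    At 38: go left to 23.
      At 23: go left to 25.
        25 is a leaf — visit 25.
      At 23: no right child.
      Visit 23.
    At 38: go right to 1.
      At 1: no left child.
      At 1: go right to 12.
        12 is a leaf — visit 12.
      Visit 1.
    Visit 38.
  Visit 16.
Visit 28.
Full post-order sequence: 21, 17, 39, 3, 29, 25, 23, 12, 1, 38, 16, 28.

5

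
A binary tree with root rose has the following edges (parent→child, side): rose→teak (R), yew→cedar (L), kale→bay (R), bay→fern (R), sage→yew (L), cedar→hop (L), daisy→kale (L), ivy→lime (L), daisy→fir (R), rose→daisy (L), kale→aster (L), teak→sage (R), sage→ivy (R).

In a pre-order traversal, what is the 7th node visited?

Pre-order visits the node, then its left subtree, then its right subtree.
Visit rose.
At rose: go left to daisy.
  Visit daisy.
  At daisy: go left to kale.
    Visit kale.
    At kale: go left to aster.
      aster is a leaf — visit aster.
    At kale: go right to bay.
      Visit bay.
      At bay: no left child.
      At bay: go right to fern.
        fern is a leaf — visit fern.
  At daisy: go right to fir.
    fir is a leaf — visit fir.
At rose: go right to teak.
  Visit teak.
  At teak: no left child.
  At teak: go right to sage.
    Visit sage.
    At sage: go left to yew.
      Visit yew.
      At yew: go left to cedar.
        Visit cedar.
        At cedar: go left to hop.
          hop is a leaf — visit hop.
        At cedar: no right child.
      At yew: no right child.
    At sage: go right to ivy.
      Visit ivy.
      At ivy: go left to lime.
        lime is a leaf — visit lime.
      At ivy: no right child.
Full pre-order sequence: rose, daisy, kale, aster, bay, fern, fir, teak, sage, yew, cedar, hop, ivy, lime.

fir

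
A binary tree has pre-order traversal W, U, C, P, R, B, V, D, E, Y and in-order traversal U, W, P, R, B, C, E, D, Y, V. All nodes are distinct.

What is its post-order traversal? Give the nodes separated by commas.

The first element of pre-order is the root; it splits in-order into left and right subtrees.
Root W: left subtree has 1 node {U}, right has 8 {P, R, B, C, E, D, Y, V}.
  Root C: left subtree has 3 nodes {P, R, B}, right has 4 {E, D, Y, V}.
    Root P: left subtree has 0 nodes { }, right has 2 {R, B}.
      Root R: left subtree has 0 nodes { }, right has 1 {B}.
    Root V: left subtree has 3 nodes {E, D, Y}, right has 0 { }.
      Root D: left subtree has 1 node {E}, right has 1 {Y}.

U, B, R, P, E, Y, D, V, C, W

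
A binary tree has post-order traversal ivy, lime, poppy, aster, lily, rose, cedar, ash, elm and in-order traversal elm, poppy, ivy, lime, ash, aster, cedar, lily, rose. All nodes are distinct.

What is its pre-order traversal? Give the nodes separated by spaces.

The last element of post-order is the root; it splits in-order into left and right subtrees.
Root elm: left subtree has 0 nodes { }, right has 8 {poppy, ivy, lime, ash, aster, cedar, lily, rose}.
  Root ash: left subtree has 3 nodes {poppy, ivy, lime}, right has 4 {aster, cedar, lily, rose}.
    Root poppy: left subtree has 0 nodes { }, right has 2 {ivy, lime}.
      Root lime: left subtree has 1 node {ivy}, right has 0 { }.
    Root cedar: left subtree has 1 node {aster}, right has 2 {lily, rose}.
      Root rose: left subtree has 1 node {lily}, right has 0 { }.

elm ash poppy lime ivy cedar aster rose lily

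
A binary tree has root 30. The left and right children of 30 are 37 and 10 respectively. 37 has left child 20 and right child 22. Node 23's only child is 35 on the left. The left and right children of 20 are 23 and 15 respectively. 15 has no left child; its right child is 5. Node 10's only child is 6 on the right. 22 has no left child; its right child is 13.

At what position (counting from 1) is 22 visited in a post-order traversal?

Post-order visits the left subtree, then the right subtree, then the node.
At 30: go left to 37.
  At 37: go left to 20.
    At 20: go left to 23.
      At 23: go left to 35.
        35 is a leaf — visit 35.
      At 23: no right child.
      Visit 23.
    At 20: go right to 15.
      At 15: no left child.
      At 15: go right to 5.
        5 is a leaf — visit 5.
      Visit 15.
    Visit 20.
  At 37: go right to 22.
    At 22: no left child.
    At 22: go right to 13.
      13 is a leaf — visit 13.
    Visit 22.
  Visit 37.
At 30: go right to 10.
  At 10: no left child.
  At 10: go right to 6.
    6 is a leaf — visit 6.
  Visit 10.
Visit 30.
Full post-order sequence: 35, 23, 5, 15, 20, 13, 22, 37, 6, 10, 30.

7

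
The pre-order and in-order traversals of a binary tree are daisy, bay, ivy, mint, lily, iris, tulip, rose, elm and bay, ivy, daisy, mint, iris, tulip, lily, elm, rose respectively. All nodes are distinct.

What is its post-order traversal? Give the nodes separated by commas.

The first element of pre-order is the root; it splits in-order into left and right subtrees.
Root daisy: left subtree has 2 nodes {bay, ivy}, right has 6 {mint, iris, tulip, lily, elm, rose}.
  Root bay: left subtree has 0 nodes { }, right has 1 {ivy}.
  Root mint: left subtree has 0 nodes { }, right has 5 {iris, tulip, lily, elm, rose}.
    Root lily: left subtree has 2 nodes {iris, tulip}, right has 2 {elm, rose}.
      Root iris: left subtree has 0 nodes { }, right has 1 {tulip}.
      Root rose: left subtree has 1 node {elm}, right has 0 { }.

ivy, bay, tulip, iris, elm, rose, lily, mint, daisy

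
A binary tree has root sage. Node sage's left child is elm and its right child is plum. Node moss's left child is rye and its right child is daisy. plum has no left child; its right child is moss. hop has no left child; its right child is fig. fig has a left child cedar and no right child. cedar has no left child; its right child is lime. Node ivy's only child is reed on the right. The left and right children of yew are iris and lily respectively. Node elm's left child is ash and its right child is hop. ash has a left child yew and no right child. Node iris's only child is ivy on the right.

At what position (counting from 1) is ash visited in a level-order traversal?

Level-order visits nodes level by level from the root, left to right within each level.
Level 0: sage
Level 1: elm, plum
Level 2: ash, hop, moss
Level 3: yew, fig, rye, daisy
Level 4: iris, lily, cedar
Level 5: ivy, lime
Level 6: reed
Full level-order sequence: sage, elm, plum, ash, hop, moss, yew, fig, rye, daisy, iris, lily, cedar, ivy, lime, reed.

4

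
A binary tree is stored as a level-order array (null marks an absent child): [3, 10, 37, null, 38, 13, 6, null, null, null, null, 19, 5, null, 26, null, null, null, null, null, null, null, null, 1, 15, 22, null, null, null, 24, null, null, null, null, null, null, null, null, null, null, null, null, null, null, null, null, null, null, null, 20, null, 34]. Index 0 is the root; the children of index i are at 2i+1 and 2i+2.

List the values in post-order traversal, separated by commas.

Post-order visits the left subtree, then the right subtree, then the node.
At 3: go left to 10.
  At 10: no left child.
  At 10: go right to 38.
    38 is a leaf — visit 38.
  Visit 10.
At 3: go right to 37.
  At 37: go left to 13.
    At 13: go left to 19.
      At 19: go left to 1.
        1 is a leaf — visit 1.
      At 19: go right to 15.
        At 15: go left to 20.
          20 is a leaf — visit 20.
        At 15: no right child.
        Visit 15.
      Visit 19.
    At 13: go right to 5.
      At 5: go left to 22.
        At 22: go left to 34.
          34 is a leaf — visit 34.
        At 22: no right child.
        Visit 22.
      At 5: no right child.
      Visit 5.
    Visit 13.
  At 37: go right to 6.
    At 6: no left child.
    At 6: go right to 26.
      At 26: go left to 24.
        24 is a leaf — visit 24.
      At 26: no right child.
      Visit 26.
    Visit 6.
  Visit 37.
Visit 3.

38, 10, 1, 20, 15, 19, 34, 22, 5, 13, 24, 26, 6, 37, 3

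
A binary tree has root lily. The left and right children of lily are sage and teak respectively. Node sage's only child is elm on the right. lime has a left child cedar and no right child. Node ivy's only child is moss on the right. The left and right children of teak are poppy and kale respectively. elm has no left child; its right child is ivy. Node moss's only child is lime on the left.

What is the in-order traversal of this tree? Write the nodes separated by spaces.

In-order visits the left subtree, then the node, then the right subtree.
At lily: go left to sage.
  At sage: no left child.
  Visit sage.
  At sage: go right to elm.
    At elm: no left child.
    Visit elm.
    At elm: go right to ivy.
      At ivy: no left child.
      Visit ivy.
      At ivy: go right to moss.
        At moss: go left to lime.
          At lime: go left to cedar.
            cedar is a leaf — visit cedar.
          Visit lime.
          At lime: no right child.
        Visit moss.
        At moss: no right child.
Visit lily.
At lily: go right to teak.
  At teak: go left to poppy.
    poppy is a leaf — visit poppy.
  Visit teak.
  At teak: go right to kale.
    kale is a leaf — visit kale.

sage elm ivy cedar lime moss lily poppy teak kale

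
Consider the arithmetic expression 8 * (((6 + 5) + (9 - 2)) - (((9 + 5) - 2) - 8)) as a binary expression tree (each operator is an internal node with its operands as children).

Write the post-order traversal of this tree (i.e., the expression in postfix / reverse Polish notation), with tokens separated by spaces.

Post-order on an expression tree gives postfix notation: for each operator, emit left operand, right operand, then the operator.

8 6 5 + 9 2 - + 9 5 + 2 - 8 - - *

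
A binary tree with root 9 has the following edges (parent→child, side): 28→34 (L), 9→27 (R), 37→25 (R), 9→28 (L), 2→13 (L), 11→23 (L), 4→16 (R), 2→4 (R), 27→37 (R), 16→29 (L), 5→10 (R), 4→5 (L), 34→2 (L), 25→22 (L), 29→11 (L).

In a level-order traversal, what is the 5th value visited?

Level-order visits nodes level by level from the root, left to right within each level.
Level 0: 9
Level 1: 28, 27
Level 2: 34, 37
Level 3: 2, 25
Level 4: 13, 4, 22
Level 5: 5, 16
Level 6: 10, 29
Level 7: 11
Level 8: 23
Full level-order sequence: 9, 28, 27, 34, 37, 2, 25, 13, 4, 22, 5, 16, 10, 29, 11, 23.

37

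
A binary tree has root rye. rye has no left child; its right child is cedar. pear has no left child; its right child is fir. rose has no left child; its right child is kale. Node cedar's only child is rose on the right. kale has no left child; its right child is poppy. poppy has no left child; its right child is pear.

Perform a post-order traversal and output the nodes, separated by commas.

Post-order visits the left subtree, then the right subtree, then the node.
At rye: no left child.
At rye: go right to cedar.
  At cedar: no left child.
  At cedar: go right to rose.
    At rose: no left child.
    At rose: go right to kale.
      At kale: no left child.
      At kale: go right to poppy.
        At poppy: no left child.
        At poppy: go right to pear.
          At pear: no left child.
          At pear: go right to fir.
            fir is a leaf — visit fir.
          Visit pear.
        Visit poppy.
      Visit kale.
    Visit rose.
  Visit cedar.
Visit rye.

fir, pear, poppy, kale, rose, cedar, rye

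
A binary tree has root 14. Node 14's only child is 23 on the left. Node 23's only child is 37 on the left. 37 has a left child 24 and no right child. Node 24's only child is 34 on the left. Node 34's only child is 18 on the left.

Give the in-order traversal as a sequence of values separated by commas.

18, 34, 24, 37, 23, 14

In-order visits the left subtree, then the node, then the right subtree.
At 14: go left to 23.
  At 23: go left to 37.
    At 37: go left to 24.
      At 24: go left to 34.
        At 34: go left to 18.
          18 is a leaf — visit 18.
        Visit 34.
        At 34: no right child.
      Visit 24.
      At 24: no right child.
    Visit 37.
    At 37: no right child.
  Visit 23.
  At 23: no right child.
Visit 14.
At 14: no right child.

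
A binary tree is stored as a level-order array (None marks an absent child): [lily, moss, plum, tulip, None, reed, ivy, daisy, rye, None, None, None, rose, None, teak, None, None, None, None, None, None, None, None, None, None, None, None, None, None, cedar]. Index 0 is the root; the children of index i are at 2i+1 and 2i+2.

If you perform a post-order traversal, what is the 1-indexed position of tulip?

3

Post-order visits the left subtree, then the right subtree, then the node.
At lily: go left to moss.
  At moss: go left to tulip.
    At tulip: go left to daisy.
      daisy is a leaf — visit daisy.
    At tulip: go right to rye.
      rye is a leaf — visit rye.
    Visit tulip.
  At moss: no right child.
  Visit moss.
At lily: go right to plum.
  At plum: go left to reed.
    At reed: no left child.
    At reed: go right to rose.
      rose is a leaf — visit rose.
    Visit reed.
  At plum: go right to ivy.
    At ivy: no left child.
    At ivy: go right to teak.
      At teak: go left to cedar.
        cedar is a leaf — visit cedar.
      At teak: no right child.
      Visit teak.
    Visit ivy.
  Visit plum.
Visit lily.
Full post-order sequence: daisy, rye, tulip, moss, rose, reed, cedar, teak, ivy, plum, lily.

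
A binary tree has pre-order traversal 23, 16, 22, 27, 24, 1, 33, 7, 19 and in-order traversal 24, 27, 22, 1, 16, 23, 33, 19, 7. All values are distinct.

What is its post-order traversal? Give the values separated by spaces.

The first element of pre-order is the root; it splits in-order into left and right subtrees.
Root 23: left subtree has 5 nodes {24, 27, 22, 1, 16}, right has 3 {33, 19, 7}.
  Root 16: left subtree has 4 nodes {24, 27, 22, 1}, right has 0 { }.
    Root 22: left subtree has 2 nodes {24, 27}, right has 1 {1}.
      Root 27: left subtree has 1 node {24}, right has 0 { }.
  Root 33: left subtree has 0 nodes { }, right has 2 {19, 7}.
    Root 7: left subtree has 1 node {19}, right has 0 { }.

24 27 1 22 16 19 7 33 23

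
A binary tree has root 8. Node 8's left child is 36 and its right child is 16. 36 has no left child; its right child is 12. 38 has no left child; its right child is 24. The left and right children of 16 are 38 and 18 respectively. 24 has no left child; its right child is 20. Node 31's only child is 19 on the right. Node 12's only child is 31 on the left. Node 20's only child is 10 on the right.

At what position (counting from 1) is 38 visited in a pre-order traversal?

Pre-order visits the node, then its left subtree, then its right subtree.
Visit 8.
At 8: go left to 36.
  Visit 36.
  At 36: no left child.
  At 36: go right to 12.
    Visit 12.
    At 12: go left to 31.
      Visit 31.
      At 31: no left child.
      At 31: go right to 19.
        19 is a leaf — visit 19.
    At 12: no right child.
At 8: go right to 16.
  Visit 16.
  At 16: go left to 38.
    Visit 38.
    At 38: no left child.
    At 38: go right to 24.
      Visit 24.
      At 24: no left child.
      At 24: go right to 20.
        Visit 20.
        At 20: no left child.
        At 20: go right to 10.
          10 is a leaf — visit 10.
  At 16: go right to 18.
    18 is a leaf — visit 18.
Full pre-order sequence: 8, 36, 12, 31, 19, 16, 38, 24, 20, 10, 18.

7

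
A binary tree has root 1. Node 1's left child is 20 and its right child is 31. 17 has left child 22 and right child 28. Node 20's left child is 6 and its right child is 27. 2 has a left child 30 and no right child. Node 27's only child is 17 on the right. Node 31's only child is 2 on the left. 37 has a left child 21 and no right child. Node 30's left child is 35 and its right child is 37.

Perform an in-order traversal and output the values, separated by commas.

6, 20, 27, 22, 17, 28, 1, 35, 30, 21, 37, 2, 31

In-order visits the left subtree, then the node, then the right subtree.
At 1: go left to 20.
  At 20: go left to 6.
    6 is a leaf — visit 6.
  Visit 20.
  At 20: go right to 27.
    At 27: no left child.
    Visit 27.
    At 27: go right to 17.
      At 17: go left to 22.
        22 is a leaf — visit 22.
      Visit 17.
      At 17: go right to 28.
        28 is a leaf — visit 28.
Visit 1.
At 1: go right to 31.
  At 31: go left to 2.
    At 2: go left to 30.
      At 30: go left to 35.
        35 is a leaf — visit 35.
      Visit 30.
      At 30: go right to 37.
        At 37: go left to 21.
          21 is a leaf — visit 21.
        Visit 37.
        At 37: no right child.
    Visit 2.
    At 2: no right child.
  Visit 31.
  At 31: no right child.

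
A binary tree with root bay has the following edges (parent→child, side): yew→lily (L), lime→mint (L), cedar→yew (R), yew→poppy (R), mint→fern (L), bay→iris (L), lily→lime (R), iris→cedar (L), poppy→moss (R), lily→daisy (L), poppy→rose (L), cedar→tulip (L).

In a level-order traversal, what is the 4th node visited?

Level-order visits nodes level by level from the root, left to right within each level.
Level 0: bay
Level 1: iris
Level 2: cedar
Level 3: tulip, yew
Level 4: lily, poppy
Level 5: daisy, lime, rose, moss
Level 6: mint
Level 7: fern
Full level-order sequence: bay, iris, cedar, tulip, yew, lily, poppy, daisy, lime, rose, moss, mint, fern.

tulip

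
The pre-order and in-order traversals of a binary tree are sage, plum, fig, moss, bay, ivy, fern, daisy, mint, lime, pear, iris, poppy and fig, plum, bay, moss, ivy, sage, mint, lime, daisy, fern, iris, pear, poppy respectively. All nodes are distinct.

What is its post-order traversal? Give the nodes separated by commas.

The first element of pre-order is the root; it splits in-order into left and right subtrees.
Root sage: left subtree has 5 nodes {fig, plum, bay, moss, ivy}, right has 7 {mint, lime, daisy, fern, iris, pear, poppy}.
  Root plum: left subtree has 1 node {fig}, right has 3 {bay, moss, ivy}.
    Root moss: left subtree has 1 node {bay}, right has 1 {ivy}.
  Root fern: left subtree has 3 nodes {mint, lime, daisy}, right has 3 {iris, pear, poppy}.
    Root daisy: left subtree has 2 nodes {mint, lime}, right has 0 { }.
      Root mint: left subtree has 0 nodes { }, right has 1 {lime}.
    Root pear: left subtree has 1 node {iris}, right has 1 {poppy}.

fig, bay, ivy, moss, plum, lime, mint, daisy, iris, poppy, pear, fern, sage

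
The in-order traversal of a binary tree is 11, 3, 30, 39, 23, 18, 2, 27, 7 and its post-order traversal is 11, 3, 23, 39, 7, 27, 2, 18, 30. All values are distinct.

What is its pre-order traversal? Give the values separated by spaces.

30 3 11 18 39 23 2 27 7

The last element of post-order is the root; it splits in-order into left and right subtrees.
Root 30: left subtree has 2 nodes {11, 3}, right has 6 {39, 23, 18, 2, 27, 7}.
  Root 3: left subtree has 1 node {11}, right has 0 { }.
  Root 18: left subtree has 2 nodes {39, 23}, right has 3 {2, 27, 7}.
    Root 39: left subtree has 0 nodes { }, right has 1 {23}.
    Root 2: left subtree has 0 nodes { }, right has 2 {27, 7}.
      Root 27: left subtree has 0 nodes { }, right has 1 {7}.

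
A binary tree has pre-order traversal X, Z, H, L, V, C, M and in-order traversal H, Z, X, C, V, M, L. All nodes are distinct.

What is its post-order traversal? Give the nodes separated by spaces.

H Z C M V L X

The first element of pre-order is the root; it splits in-order into left and right subtrees.
Root X: left subtree has 2 nodes {H, Z}, right has 4 {C, V, M, L}.
  Root Z: left subtree has 1 node {H}, right has 0 { }.
  Root L: left subtree has 3 nodes {C, V, M}, right has 0 { }.
    Root V: left subtree has 1 node {C}, right has 1 {M}.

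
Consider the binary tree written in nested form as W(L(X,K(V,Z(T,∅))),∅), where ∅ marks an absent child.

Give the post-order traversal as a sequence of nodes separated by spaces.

X V T Z K L W

Post-order visits the left subtree, then the right subtree, then the node.
At W: go left to L.
  At L: go left to X.
    X is a leaf — visit X.
  At L: go right to K.
    At K: go left to V.
      V is a leaf — visit V.
    At K: go right to Z.
      At Z: go left to T.
        T is a leaf — visit T.
      At Z: no right child.
      Visit Z.
    Visit K.
  Visit L.
At W: no right child.
Visit W.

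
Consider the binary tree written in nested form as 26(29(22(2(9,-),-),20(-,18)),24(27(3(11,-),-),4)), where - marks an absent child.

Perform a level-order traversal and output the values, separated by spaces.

26 29 24 22 20 27 4 2 18 3 9 11

Level-order visits nodes level by level from the root, left to right within each level.
Level 0: 26
Level 1: 29, 24
Level 2: 22, 20, 27, 4
Level 3: 2, 18, 3
Level 4: 9, 11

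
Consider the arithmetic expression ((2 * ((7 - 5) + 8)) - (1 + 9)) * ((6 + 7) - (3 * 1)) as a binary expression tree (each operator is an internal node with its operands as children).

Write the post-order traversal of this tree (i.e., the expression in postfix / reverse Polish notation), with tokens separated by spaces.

2 7 5 - 8 + * 1 9 + - 6 7 + 3 1 * - *

Post-order on an expression tree gives postfix notation: for each operator, emit left operand, right operand, then the operator.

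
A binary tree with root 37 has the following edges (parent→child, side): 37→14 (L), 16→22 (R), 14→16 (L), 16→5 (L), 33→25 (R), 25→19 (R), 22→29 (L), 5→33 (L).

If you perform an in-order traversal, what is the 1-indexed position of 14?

8

In-order visits the left subtree, then the node, then the right subtree.
At 37: go left to 14.
  At 14: go left to 16.
    At 16: go left to 5.
      At 5: go left to 33.
        At 33: no left child.
        Visit 33.
        At 33: go right to 25.
          At 25: no left child.
          Visit 25.
          At 25: go right to 19.
            19 is a leaf — visit 19.
      Visit 5.
      At 5: no right child.
    Visit 16.
    At 16: go right to 22.
      At 22: go left to 29.
        29 is a leaf — visit 29.
      Visit 22.
      At 22: no right child.
  Visit 14.
  At 14: no right child.
Visit 37.
At 37: no right child.
Full in-order sequence: 33, 25, 19, 5, 16, 29, 22, 14, 37.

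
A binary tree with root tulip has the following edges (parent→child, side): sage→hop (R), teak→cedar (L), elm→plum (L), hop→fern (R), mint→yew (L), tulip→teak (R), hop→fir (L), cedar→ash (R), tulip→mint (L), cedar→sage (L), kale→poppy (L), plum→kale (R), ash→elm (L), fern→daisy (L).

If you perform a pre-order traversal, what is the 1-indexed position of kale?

Pre-order visits the node, then its left subtree, then its right subtree.
Visit tulip.
At tulip: go left to mint.
  Visit mint.
  At mint: go left to yew.
    yew is a leaf — visit yew.
  At mint: no right child.
At tulip: go right to teak.
  Visit teak.
  At teak: go left to cedar.
    Visit cedar.
    At cedar: go left to sage.
      Visit sage.
      At sage: no left child.
      At sage: go right to hop.
        Visit hop.
        At hop: go left to fir.
          fir is a leaf — visit fir.
        At hop: go right to fern.
          Visit fern.
          At fern: go left to daisy.
            daisy is a leaf — visit daisy.
          At fern: no right child.
    At cedar: go right to ash.
      Visit ash.
      At ash: go left to elm.
        Visit elm.
        At elm: go left to plum.
          Visit plum.
          At plum: no left child.
          At plum: go right to kale.
            Visit kale.
            At kale: go left to poppy.
              poppy is a leaf — visit poppy.
            At kale: no right child.
        At elm: no right child.
      At ash: no right child.
  At teak: no right child.
Full pre-order sequence: tulip, mint, yew, teak, cedar, sage, hop, fir, fern, daisy, ash, elm, plum, kale, poppy.

14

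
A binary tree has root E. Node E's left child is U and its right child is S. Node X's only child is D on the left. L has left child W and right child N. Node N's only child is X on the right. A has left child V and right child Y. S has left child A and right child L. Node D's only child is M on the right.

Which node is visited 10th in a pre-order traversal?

Pre-order visits the node, then its left subtree, then its right subtree.
Visit E.
At E: go left to U.
  U is a leaf — visit U.
At E: go right to S.
  Visit S.
  At S: go left to A.
    Visit A.
    At A: go left to V.
      V is a leaf — visit V.
    At A: go right to Y.
      Y is a leaf — visit Y.
  At S: go right to L.
    Visit L.
    At L: go left to W.
      W is a leaf — visit W.
    At L: go right to N.
      Visit N.
      At N: no left child.
      At N: go right to X.
        Visit X.
        At X: go left to D.
          Visit D.
          At D: no left child.
          At D: go right to M.
            M is a leaf — visit M.
        At X: no right child.
Full pre-order sequence: E, U, S, A, V, Y, L, W, N, X, D, M.

X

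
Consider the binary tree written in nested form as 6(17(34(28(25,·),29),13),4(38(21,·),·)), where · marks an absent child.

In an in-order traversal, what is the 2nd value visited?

28

In-order visits the left subtree, then the node, then the right subtree.
At 6: go left to 17.
  At 17: go left to 34.
    At 34: go left to 28.
      At 28: go left to 25.
        25 is a leaf — visit 25.
      Visit 28.
      At 28: no right child.
    Visit 34.
    At 34: go right to 29.
      29 is a leaf — visit 29.
  Visit 17.
  At 17: go right to 13.
    13 is a leaf — visit 13.
Visit 6.
At 6: go right to 4.
  At 4: go left to 38.
    At 38: go left to 21.
      21 is a leaf — visit 21.
    Visit 38.
    At 38: no right child.
  Visit 4.
  At 4: no right child.
Full in-order sequence: 25, 28, 34, 29, 17, 13, 6, 21, 38, 4.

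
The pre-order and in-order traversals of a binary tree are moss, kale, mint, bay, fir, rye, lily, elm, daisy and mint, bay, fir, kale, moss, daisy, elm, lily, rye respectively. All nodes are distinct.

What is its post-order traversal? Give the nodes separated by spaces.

fir bay mint kale daisy elm lily rye moss

The first element of pre-order is the root; it splits in-order into left and right subtrees.
Root moss: left subtree has 4 nodes {mint, bay, fir, kale}, right has 4 {daisy, elm, lily, rye}.
  Root kale: left subtree has 3 nodes {mint, bay, fir}, right has 0 { }.
    Root mint: left subtree has 0 nodes { }, right has 2 {bay, fir}.
      Root bay: left subtree has 0 nodes { }, right has 1 {fir}.
  Root rye: left subtree has 3 nodes {daisy, elm, lily}, right has 0 { }.
    Root lily: left subtree has 2 nodes {daisy, elm}, right has 0 { }.
      Root elm: left subtree has 1 node {daisy}, right has 0 { }.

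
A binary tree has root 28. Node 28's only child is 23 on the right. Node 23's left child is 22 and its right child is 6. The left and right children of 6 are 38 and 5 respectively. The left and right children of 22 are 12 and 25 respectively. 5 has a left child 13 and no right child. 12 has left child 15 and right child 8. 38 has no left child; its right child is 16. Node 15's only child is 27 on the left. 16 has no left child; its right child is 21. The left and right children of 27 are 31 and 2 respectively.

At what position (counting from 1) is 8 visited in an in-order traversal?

In-order visits the left subtree, then the node, then the right subtree.
At 28: no left child.
Visit 28.
At 28: go right to 23.
  At 23: go left to 22.
    At 22: go left to 12.
      At 12: go left to 15.
        At 15: go left to 27.
          At 27: go left to 31.
            31 is a leaf — visit 31.
          Visit 27.
          At 27: go right to 2.
            2 is a leaf — visit 2.
        Visit 15.
        At 15: no right child.
      Visit 12.
      At 12: go right to 8.
        8 is a leaf — visit 8.
    Visit 22.
    At 22: go right to 25.
      25 is a leaf — visit 25.
  Visit 23.
  At 23: go right to 6.
    At 6: go left to 38.
      At 38: no left child.
      Visit 38.
      At 38: go right to 16.
        At 16: no left child.
        Visit 16.
        At 16: go right to 21.
          21 is a leaf — visit 21.
    Visit 6.
    At 6: go right to 5.
      At 5: go left to 13.
        13 is a leaf — visit 13.
      Visit 5.
      At 5: no right child.
Full in-order sequence: 28, 31, 27, 2, 15, 12, 8, 22, 25, 23, 38, 16, 21, 6, 13, 5.

7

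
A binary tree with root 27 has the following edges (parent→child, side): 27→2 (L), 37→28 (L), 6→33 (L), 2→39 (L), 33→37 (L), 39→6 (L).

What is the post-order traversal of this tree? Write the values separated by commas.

Post-order visits the left subtree, then the right subtree, then the node.
At 27: go left to 2.
  At 2: go left to 39.
    At 39: go left to 6.
      At 6: go left to 33.
        At 33: go left to 37.
          At 37: go left to 28.
            28 is a leaf — visit 28.
          At 37: no right child.
          Visit 37.
        At 33: no right child.
        Visit 33.
      At 6: no right child.
      Visit 6.
    At 39: no right child.
    Visit 39.
  At 2: no right child.
  Visit 2.
At 27: no right child.
Visit 27.

28, 37, 33, 6, 39, 2, 27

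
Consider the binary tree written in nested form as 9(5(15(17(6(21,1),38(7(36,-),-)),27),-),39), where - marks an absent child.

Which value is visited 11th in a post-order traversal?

Post-order visits the left subtree, then the right subtree, then the node.
At 9: go left to 5.
  At 5: go left to 15.
    At 15: go left to 17.
      At 17: go left to 6.
        At 6: go left to 21.
          21 is a leaf — visit 21.
        At 6: go right to 1.
          1 is a leaf — visit 1.
        Visit 6.
      At 17: go right to 38.
        At 38: go left to 7.
          At 7: go left to 36.
            36 is a leaf — visit 36.
          At 7: no right child.
          Visit 7.
        At 38: no right child.
        Visit 38.
      Visit 17.
    At 15: go right to 27.
      27 is a leaf — visit 27.
    Visit 15.
  At 5: no right child.
  Visit 5.
At 9: go right to 39.
  39 is a leaf — visit 39.
Visit 9.
Full post-order sequence: 21, 1, 6, 36, 7, 38, 17, 27, 15, 5, 39, 9.

39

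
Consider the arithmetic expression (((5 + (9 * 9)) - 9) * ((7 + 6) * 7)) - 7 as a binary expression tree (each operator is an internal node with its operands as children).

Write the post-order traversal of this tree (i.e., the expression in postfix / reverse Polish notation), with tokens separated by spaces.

Post-order on an expression tree gives postfix notation: for each operator, emit left operand, right operand, then the operator.

5 9 9 * + 9 - 7 6 + 7 * * 7 -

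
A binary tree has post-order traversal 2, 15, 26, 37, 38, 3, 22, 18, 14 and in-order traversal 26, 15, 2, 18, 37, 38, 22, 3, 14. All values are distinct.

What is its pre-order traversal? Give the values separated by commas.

14, 18, 26, 15, 2, 22, 38, 37, 3

The last element of post-order is the root; it splits in-order into left and right subtrees.
Root 14: left subtree has 8 nodes {26, 15, 2, 18, 37, 38, 22, 3}, right has 0 { }.
  Root 18: left subtree has 3 nodes {26, 15, 2}, right has 4 {37, 38, 22, 3}.
    Root 26: left subtree has 0 nodes { }, right has 2 {15, 2}.
      Root 15: left subtree has 0 nodes { }, right has 1 {2}.
    Root 22: left subtree has 2 nodes {37, 38}, right has 1 {3}.
      Root 38: left subtree has 1 node {37}, right has 0 { }.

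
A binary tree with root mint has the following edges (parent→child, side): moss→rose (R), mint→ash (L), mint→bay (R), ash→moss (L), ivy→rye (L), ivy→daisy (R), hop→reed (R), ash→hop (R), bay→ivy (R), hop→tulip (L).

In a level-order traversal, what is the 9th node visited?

Level-order visits nodes level by level from the root, left to right within each level.
Level 0: mint
Level 1: ash, bay
Level 2: moss, hop, ivy
Level 3: rose, tulip, reed, rye, daisy
Full level-order sequence: mint, ash, bay, moss, hop, ivy, rose, tulip, reed, rye, daisy.

reed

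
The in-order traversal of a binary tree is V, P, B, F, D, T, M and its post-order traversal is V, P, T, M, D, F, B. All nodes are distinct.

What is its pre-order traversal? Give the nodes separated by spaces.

B P V F D M T

The last element of post-order is the root; it splits in-order into left and right subtrees.
Root B: left subtree has 2 nodes {V, P}, right has 4 {F, D, T, M}.
  Root P: left subtree has 1 node {V}, right has 0 { }.
  Root F: left subtree has 0 nodes { }, right has 3 {D, T, M}.
    Root D: left subtree has 0 nodes { }, right has 2 {T, M}.
      Root M: left subtree has 1 node {T}, right has 0 { }.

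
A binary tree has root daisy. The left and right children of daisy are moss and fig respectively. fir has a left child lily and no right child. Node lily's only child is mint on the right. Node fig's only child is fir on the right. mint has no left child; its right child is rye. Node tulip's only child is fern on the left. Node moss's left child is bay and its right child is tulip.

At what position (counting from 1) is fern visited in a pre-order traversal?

Pre-order visits the node, then its left subtree, then its right subtree.
Visit daisy.
At daisy: go left to moss.
  Visit moss.
  At moss: go left to bay.
    bay is a leaf — visit bay.
  At moss: go right to tulip.
    Visit tulip.
    At tulip: go left to fern.
      fern is a leaf — visit fern.
    At tulip: no right child.
At daisy: go right to fig.
  Visit fig.
  At fig: no left child.
  At fig: go right to fir.
    Visit fir.
    At fir: go left to lily.
      Visit lily.
      At lily: no left child.
      At lily: go right to mint.
        Visit mint.
        At mint: no left child.
        At mint: go right to rye.
          rye is a leaf — visit rye.
    At fir: no right child.
Full pre-order sequence: daisy, moss, bay, tulip, fern, fig, fir, lily, mint, rye.

5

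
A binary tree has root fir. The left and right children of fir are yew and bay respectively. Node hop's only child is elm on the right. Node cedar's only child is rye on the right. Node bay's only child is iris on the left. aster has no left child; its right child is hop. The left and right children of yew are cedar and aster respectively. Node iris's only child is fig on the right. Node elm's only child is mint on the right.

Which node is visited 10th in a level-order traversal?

elm

Level-order visits nodes level by level from the root, left to right within each level.
Level 0: fir
Level 1: yew, bay
Level 2: cedar, aster, iris
Level 3: rye, hop, fig
Level 4: elm
Level 5: mint
Full level-order sequence: fir, yew, bay, cedar, aster, iris, rye, hop, fig, elm, mint.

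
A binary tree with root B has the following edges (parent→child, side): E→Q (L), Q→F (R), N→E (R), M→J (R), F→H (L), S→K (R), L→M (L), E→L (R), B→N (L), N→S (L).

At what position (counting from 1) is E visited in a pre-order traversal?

5

Pre-order visits the node, then its left subtree, then its right subtree.
Visit B.
At B: go left to N.
  Visit N.
  At N: go left to S.
    Visit S.
    At S: no left child.
    At S: go right to K.
      K is a leaf — visit K.
  At N: go right to E.
    Visit E.
    At E: go left to Q.
      Visit Q.
      At Q: no left child.
      At Q: go right to F.
        Visit F.
        At F: go left to H.
          H is a leaf — visit H.
        At F: no right child.
    At E: go right to L.
      Visit L.
      At L: go left to M.
        Visit M.
        At M: no left child.
        At M: go right to J.
          J is a leaf — visit J.
      At L: no right child.
At B: no right child.
Full pre-order sequence: B, N, S, K, E, Q, F, H, L, M, J.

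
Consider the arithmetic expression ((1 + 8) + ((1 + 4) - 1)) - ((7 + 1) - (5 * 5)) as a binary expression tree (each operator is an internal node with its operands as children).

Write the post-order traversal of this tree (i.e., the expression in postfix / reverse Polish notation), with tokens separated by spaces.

1 8 + 1 4 + 1 - + 7 1 + 5 5 * - -

Post-order on an expression tree gives postfix notation: for each operator, emit left operand, right operand, then the operator.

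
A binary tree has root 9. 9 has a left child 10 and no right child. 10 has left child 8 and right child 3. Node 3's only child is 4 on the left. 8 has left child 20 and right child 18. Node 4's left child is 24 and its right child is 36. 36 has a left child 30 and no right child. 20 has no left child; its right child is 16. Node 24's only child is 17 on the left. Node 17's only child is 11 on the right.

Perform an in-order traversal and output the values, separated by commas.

In-order visits the left subtree, then the node, then the right subtree.
At 9: go left to 10.
  At 10: go left to 8.
    At 8: go left to 20.
      At 20: no left child.
      Visit 20.
      At 20: go right to 16.
        16 is a leaf — visit 16.
    Visit 8.
    At 8: go right to 18.
      18 is a leaf — visit 18.
  Visit 10.
  At 10: go right to 3.
    At 3: go left to 4.
      At 4: go left to 24.
        At 24: go left to 17.
          At 17: no left child.
          Visit 17.
          At 17: go right to 11.
            11 is a leaf — visit 11.
        Visit 24.
        At 24: no right child.
      Visit 4.
      At 4: go right to 36.
        At 36: go left to 30.
          30 is a leaf — visit 30.
        Visit 36.
        At 36: no right child.
    Visit 3.
    At 3: no right child.
Visit 9.
At 9: no right child.

20, 16, 8, 18, 10, 17, 11, 24, 4, 30, 36, 3, 9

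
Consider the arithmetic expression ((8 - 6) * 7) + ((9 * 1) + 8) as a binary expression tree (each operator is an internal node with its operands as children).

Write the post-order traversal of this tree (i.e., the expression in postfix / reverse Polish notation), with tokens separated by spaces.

8 6 - 7 * 9 1 * 8 + +

Post-order on an expression tree gives postfix notation: for each operator, emit left operand, right operand, then the operator.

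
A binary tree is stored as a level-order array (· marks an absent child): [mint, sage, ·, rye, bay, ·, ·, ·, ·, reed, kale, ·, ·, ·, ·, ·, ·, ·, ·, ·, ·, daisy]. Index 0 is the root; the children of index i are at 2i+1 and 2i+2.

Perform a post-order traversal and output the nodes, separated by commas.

rye, reed, daisy, kale, bay, sage, mint

Post-order visits the left subtree, then the right subtree, then the node.
At mint: go left to sage.
  At sage: go left to rye.
    rye is a leaf — visit rye.
  At sage: go right to bay.
    At bay: go left to reed.
      reed is a leaf — visit reed.
    At bay: go right to kale.
      At kale: go left to daisy.
        daisy is a leaf — visit daisy.
      At kale: no right child.
      Visit kale.
    Visit bay.
  Visit sage.
At mint: no right child.
Visit mint.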